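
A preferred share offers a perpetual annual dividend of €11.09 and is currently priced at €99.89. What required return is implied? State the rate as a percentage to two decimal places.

11.10%

P = C/r ⇒ r = C/P = €11.09/€99.89 = 0.111022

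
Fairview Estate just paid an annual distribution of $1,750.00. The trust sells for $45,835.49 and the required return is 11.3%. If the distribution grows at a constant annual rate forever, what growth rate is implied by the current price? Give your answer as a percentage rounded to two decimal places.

7.21%

P = D₀(1+g)/(r−g) ⇒ P(r−g) = D₀(1+g) ⇒ g(P+D₀) = P·r − D₀
g = (P·r − D₀)/(P + D₀) = ($45,835.49×0.113 − $1,750.00) / ($45,835.49 + $1,750.00) = 0.072068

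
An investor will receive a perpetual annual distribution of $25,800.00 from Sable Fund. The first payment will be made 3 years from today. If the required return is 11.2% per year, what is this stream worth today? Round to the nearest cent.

Value at end of year 2: C / r = $25,800.00 / 0.112 = $230,357.1429
Discount to today: PV = $230,357.1429 / (1 + 0.112)^2 = $230,357.1429 / 1.236544 = $186,291.10

$186291.10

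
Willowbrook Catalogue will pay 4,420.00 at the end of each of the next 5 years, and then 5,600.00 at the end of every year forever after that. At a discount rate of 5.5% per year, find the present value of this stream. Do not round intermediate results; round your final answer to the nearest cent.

96779.25

PV of 5-year annuity: 4,420.00 × [1 − (1+0.055)^−5] / 0.055 = 18874.65738
Perpetuity value at year 5: 5,600.00 / 0.055 = 101818.18182
PV of perpetuity: 101818.18182 / (1+0.055)^5 = 77904.58875
Total PV = 18874.65738 + 77904.58875 = 96779.24614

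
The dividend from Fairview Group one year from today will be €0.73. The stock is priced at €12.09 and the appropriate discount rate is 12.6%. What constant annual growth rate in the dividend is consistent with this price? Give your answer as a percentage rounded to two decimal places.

P = D₁/(r−g) ⇒ g = r − D₁/P = 0.126 − €0.73/€12.09 = 0.065620

6.56%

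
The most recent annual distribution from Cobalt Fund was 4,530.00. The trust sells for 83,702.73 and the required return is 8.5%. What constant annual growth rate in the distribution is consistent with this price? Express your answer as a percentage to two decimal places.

2.93%

P = D₀(1+g)/(r−g) ⇒ P(r−g) = D₀(1+g) ⇒ g(P+D₀) = P·r − D₀
g = (P·r − D₀)/(P + D₀) = (83,702.73×0.085 − 4,530.00) / (83,702.73 + 4,530.00) = 0.029294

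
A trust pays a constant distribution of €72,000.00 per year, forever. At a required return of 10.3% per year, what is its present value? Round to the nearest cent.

€699029.13

Level perpetuity: PV = C / r = €72,000.00 / 0.103 = €699,029.13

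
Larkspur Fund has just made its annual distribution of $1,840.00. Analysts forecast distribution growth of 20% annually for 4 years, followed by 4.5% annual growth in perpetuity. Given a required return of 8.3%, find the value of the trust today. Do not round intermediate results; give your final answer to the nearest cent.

$85845.80

D_1 = 2208.00000
D_2 = 2649.60000
D_3 = 3179.52000
D_4 = 3815.42400
Terminal value at year 4: TV = D_4×(1+g_2)/(r−g_2) = 3987.11808/0.038 = 104924.16000
P_0 = D_1/(1+r)^1 + D_2/(1+r)^2 + D_3/(1+r)^3 + D_4/(1+r)^4 + TV/(1+r)^4
    = 2038.78116 + 2259.03730 + 2503.08842 + 2773.50518 + 76271.39234 = 85845.80440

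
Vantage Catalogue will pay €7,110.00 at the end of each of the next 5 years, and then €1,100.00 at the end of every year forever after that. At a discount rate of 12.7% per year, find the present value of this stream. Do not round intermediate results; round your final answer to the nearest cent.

€29955.63

PV of 5-year annuity: €7,110.00 × [1 − (1+0.127)^−5] / 0.127 = 25191.65629
Perpetuity value at year 5: €1,100.00 / 0.127 = 8661.41732
PV of perpetuity: 8661.41732 / (1+0.127)^5 = 4763.97402
Total PV = 25191.65629 + 4763.97402 = 29955.63030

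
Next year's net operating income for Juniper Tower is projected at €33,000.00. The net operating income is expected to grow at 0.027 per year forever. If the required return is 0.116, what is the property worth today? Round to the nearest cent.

€370786.52

Growing perpetuity: P = D₁ / (r − g) = €33,000.0000 / (0.116 − 0.027) = €370,786.52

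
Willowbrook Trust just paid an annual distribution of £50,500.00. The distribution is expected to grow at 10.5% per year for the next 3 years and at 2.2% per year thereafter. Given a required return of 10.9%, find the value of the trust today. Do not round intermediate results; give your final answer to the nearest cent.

£737243.68

D_1 = 55802.50000
D_2 = 61661.76250
D_3 = 68136.24756
Terminal value at year 3: TV = D_3×(1+g_2)/(r−g_2) = 69635.24501/0.087 = 800405.11504
P_0 = D_1/(1+r)^1 + D_2/(1+r)^2 + D_3/(1+r)^3 + TV/(1+r)^3
    = 50317.85392 + 50136.36482 + 49955.53032 + 586833.93089 = 737243.67995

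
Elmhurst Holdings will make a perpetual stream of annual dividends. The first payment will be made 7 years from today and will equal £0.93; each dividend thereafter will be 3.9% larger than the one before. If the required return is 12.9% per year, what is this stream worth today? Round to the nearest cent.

£4.99

Value at end of year 6: C₁ / (r − g) = £0.93 / (0.129 − 0.039) = £10.3333
Discount to today: PV = £10.3333 / (1 + 0.129)^6 = £10.3333 / 2.070922 = £4.99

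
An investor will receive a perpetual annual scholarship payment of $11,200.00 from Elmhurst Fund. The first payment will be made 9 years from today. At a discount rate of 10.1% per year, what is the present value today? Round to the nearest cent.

$51356.82

Value at end of year 8: C / r = $11,200.00 / 0.101 = $110,891.0891
Discount to today: PV = $110,891.0891 / (1 + 0.101)^8 = $110,891.0891 / 2.159228 = $51,356.82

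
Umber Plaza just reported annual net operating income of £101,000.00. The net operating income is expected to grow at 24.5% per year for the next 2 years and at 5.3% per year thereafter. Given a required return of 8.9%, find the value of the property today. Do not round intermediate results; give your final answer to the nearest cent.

£4108747.70

D_1 = 125745.00000
D_2 = 156552.52500
Terminal value at year 2: TV = D_2×(1+g_2)/(r−g_2) = 164849.80882/0.036 = 4579161.35625
P_0 = D_1/(1+r)^1 + D_2/(1+r)^2 + TV/(1+r)^2
    = 115468.31956 + 132009.23586 + 3861270.14890 = 4108747.70432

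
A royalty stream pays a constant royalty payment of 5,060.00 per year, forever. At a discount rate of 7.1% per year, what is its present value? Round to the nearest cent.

71267.61

Level perpetuity: PV = C / r = 5,060.00 / 0.071 = 71,267.61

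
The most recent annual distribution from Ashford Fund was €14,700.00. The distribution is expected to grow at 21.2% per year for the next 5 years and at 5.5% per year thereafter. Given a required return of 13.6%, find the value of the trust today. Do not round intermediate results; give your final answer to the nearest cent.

€354306.37

D_1 = 17816.40000
D_2 = 21593.47680
D_3 = 26171.29388
D_4 = 31719.60818
D_5 = 38444.16512
Terminal value at year 5: TV = D_5×(1+g_2)/(r−g_2) = 40558.59420/0.081 = 500723.38520
P_0 = D_1/(1+r)^1 + D_2/(1+r)^2 + D_3/(1+r)^3 + D_4/(1+r)^4 + D_5/(1+r)^5 + TV/(1+r)^5
    = 15683.45070 + 16732.69565 + 17852.13655 + 19046.46963 + 20320.70528 + 264670.91438 = 354306.37219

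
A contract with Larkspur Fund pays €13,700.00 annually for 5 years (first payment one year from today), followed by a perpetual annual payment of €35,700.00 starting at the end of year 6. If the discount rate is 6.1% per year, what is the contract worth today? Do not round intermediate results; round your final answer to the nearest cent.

PV of 5-year annuity: €13,700.00 × [1 − (1+0.061)^−5] / 0.061 = 57552.72885
Perpetuity value at year 5: €35,700.00 / 0.061 = 585245.90164
PV of perpetuity: 585245.90164 / (1+0.061)^5 = 435272.73230
Total PV = 57552.72885 + 435272.73230 = 492825.46115

€492825.46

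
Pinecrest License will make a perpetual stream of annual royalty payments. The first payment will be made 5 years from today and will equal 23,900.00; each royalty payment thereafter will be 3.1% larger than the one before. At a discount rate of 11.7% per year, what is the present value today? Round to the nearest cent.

Value at end of year 4: C₁ / (r − g) = 23,900.00 / (0.117 − 0.031) = 277,906.9767
Discount to today: PV = 277,906.9767 / (1 + 0.117)^4 = 277,906.9767 / 1.556728 = 178,519.95

178519.95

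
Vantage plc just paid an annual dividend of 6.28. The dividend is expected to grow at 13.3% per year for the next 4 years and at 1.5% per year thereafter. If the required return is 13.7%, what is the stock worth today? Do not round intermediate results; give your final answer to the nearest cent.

D_1 = 7.11524
D_2 = 8.06157
D_3 = 9.13376
D_4 = 10.34854
Terminal value at year 4: TV = D_4×(1+g_2)/(r−g_2) = 10.50377/0.122 = 86.09650
P_0 = D_1/(1+r)^1 + D_2/(1+r)^2 + D_3/(1+r)^3 + D_4/(1+r)^4 + TV/(1+r)^4
    = 6.25791 + 6.23589 + 6.21395 + 6.19209 + 51.51618 = 76.41602

76.42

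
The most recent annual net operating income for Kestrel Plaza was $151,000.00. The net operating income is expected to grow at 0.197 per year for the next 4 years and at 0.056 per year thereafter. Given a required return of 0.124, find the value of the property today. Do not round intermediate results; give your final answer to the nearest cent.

D_1 = 180747.00000
D_2 = 216354.15900
D_3 = 258975.92832
D_4 = 309994.18620
Terminal value at year 4: TV = D_4×(1+g_2)/(r−g_2) = 327353.86063/0.068 = 4814027.36221
P_0 = D_1/(1+r)^1 + D_2/(1+r)^2 + D_3/(1+r)^3 + D_4/(1+r)^4 + TV/(1+r)^4
    = 160806.93950 + 171250.80657 + 182372.96749 + 194217.47517 + 3016083.14380 = 3724731.33254

$3724731.33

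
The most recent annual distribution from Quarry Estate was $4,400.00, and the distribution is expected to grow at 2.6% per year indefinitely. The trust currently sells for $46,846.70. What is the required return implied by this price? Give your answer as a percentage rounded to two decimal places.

D₁ = $4,400.00 × 1.026 = $4,514.4000
P = D₁/(r − g) ⇒ r = D₁/P + g = $4,514.4000/$46,846.70 + 0.026 = 0.096365 + 0.026 = 0.122365

12.24%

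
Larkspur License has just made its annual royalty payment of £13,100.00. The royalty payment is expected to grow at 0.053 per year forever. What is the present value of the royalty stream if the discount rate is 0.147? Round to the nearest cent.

D₁ = D₀ × (1 + g) = £13,100.00 × 1.053 = £13,794.3000
Growing perpetuity: P = D₁ / (r − g) = £13,794.3000 / (0.147 − 0.053) = £146,747.87

£146747.87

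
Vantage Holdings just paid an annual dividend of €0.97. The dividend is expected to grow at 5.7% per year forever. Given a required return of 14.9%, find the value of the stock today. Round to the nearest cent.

D₁ = D₀ × (1 + g) = €0.97 × 1.057 = €1.0253
Growing perpetuity: P = D₁ / (r − g) = €1.0253 / (0.149 − 0.057) = €11.14

€11.14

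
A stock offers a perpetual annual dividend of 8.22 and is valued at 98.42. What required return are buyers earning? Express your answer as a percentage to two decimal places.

8.35%

P = C/r ⇒ r = C/P = 8.22/98.42 = 0.083520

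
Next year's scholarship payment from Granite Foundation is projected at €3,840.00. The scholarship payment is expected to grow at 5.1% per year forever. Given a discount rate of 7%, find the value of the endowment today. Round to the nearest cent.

€202105.26

Growing perpetuity: P = D₁ / (r − g) = €3,840.0000 / (0.07 − 0.051) = €202,105.26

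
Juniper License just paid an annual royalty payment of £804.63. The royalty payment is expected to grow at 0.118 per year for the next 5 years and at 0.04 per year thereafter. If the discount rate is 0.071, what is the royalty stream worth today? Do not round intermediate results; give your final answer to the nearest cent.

£38045.11

D_1 = 899.57634
D_2 = 1005.72635
D_3 = 1124.40206
D_4 = 1257.08150
D_5 = 1405.41712
Terminal value at year 5: TV = D_5×(1+g_2)/(r−g_2) = 1461.63380/0.031 = 47149.47747
P_0 = D_1/(1+r)^1 + D_2/(1+r)^2 + D_3/(1+r)^3 + D_4/(1+r)^4 + D_5/(1+r)^5 + TV/(1+r)^5
    = 839.94056 + 876.80070 + 915.27841 + 955.44469 + 997.37364 + 33460.27684 = 38045.11484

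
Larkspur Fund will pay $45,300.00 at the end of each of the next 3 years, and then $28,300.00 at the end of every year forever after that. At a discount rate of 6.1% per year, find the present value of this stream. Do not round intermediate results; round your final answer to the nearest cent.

PV of 3-year annuity: $45,300.00 × [1 − (1+0.061)^−3] / 0.061 = 120863.75773
Perpetuity value at year 3: $28,300.00 / 0.061 = 463934.42623
PV of perpetuity: 463934.42623 / (1+0.061)^3 = 388427.92857
Total PV = 120863.75773 + 388427.92857 = 509291.68631

$509291.69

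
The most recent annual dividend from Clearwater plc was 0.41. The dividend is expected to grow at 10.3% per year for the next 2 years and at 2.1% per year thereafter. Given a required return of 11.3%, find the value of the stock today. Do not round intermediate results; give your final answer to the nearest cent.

D_1 = 0.45223
D_2 = 0.49881
Terminal value at year 2: TV = D_2×(1+g_2)/(r−g_2) = 0.50928/0.092 = 5.53570
P_0 = D_1/(1+r)^1 + D_2/(1+r)^2 + TV/(1+r)^2
    = 0.40632 + 0.40267 + 4.46871 = 5.27769

5.28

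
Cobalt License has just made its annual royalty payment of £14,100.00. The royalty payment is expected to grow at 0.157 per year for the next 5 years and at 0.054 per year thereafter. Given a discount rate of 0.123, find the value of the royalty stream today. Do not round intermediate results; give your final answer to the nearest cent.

£327190.06

D_1 = 16313.70000
D_2 = 18874.95090
D_3 = 21838.31819
D_4 = 25266.93415
D_5 = 29233.84281
Terminal value at year 5: TV = D_5×(1+g_2)/(r−g_2) = 30812.47032/0.069 = 446557.54087
P_0 = D_1/(1+r)^1 + D_2/(1+r)^2 + D_3/(1+r)^3 + D_4/(1+r)^4 + D_5/(1+r)^5 + TV/(1+r)^5
    = 14526.89225 + 14966.70912 + 15419.84189 + 15886.69374 + 16367.68002 + 250022.24256 = 327190.05958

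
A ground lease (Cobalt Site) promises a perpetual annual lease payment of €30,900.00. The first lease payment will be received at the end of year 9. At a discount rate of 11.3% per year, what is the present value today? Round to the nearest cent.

€116123.13

Value at end of year 8: C / r = €30,900.00 / 0.113 = €273,451.3274
Discount to today: PV = €273,451.3274 / (1 + 0.113)^8 = €273,451.3274 / 2.354840 = €116,123.13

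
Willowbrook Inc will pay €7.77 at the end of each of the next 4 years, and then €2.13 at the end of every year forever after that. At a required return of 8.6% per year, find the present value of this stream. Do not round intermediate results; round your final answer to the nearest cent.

PV of 4-year annuity: €7.77 × [1 − (1+0.086)^−4] / 0.086 = 25.39523
Perpetuity value at year 4: €2.13 / 0.086 = 24.76744
PV of perpetuity: 24.76744 / (1+0.086)^4 = 17.80581
Total PV = 25.39523 + 17.80581 = 43.20105

€43.20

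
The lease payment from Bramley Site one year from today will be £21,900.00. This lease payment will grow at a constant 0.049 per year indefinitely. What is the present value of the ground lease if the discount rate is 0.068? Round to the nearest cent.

£1152631.58

Growing perpetuity: P = D₁ / (r − g) = £21,900.0000 / (0.068 − 0.049) = £1,152,631.58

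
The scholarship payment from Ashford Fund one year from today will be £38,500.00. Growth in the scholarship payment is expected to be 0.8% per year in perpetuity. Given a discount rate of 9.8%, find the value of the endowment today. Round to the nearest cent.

£427777.78

Growing perpetuity: P = D₁ / (r − g) = £38,500.0000 / (0.098 − 0.008) = £427,777.78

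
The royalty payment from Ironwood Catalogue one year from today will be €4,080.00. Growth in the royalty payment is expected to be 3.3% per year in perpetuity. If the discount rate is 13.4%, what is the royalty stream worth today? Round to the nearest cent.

€40396.04

Growing perpetuity: P = D₁ / (r − g) = €4,080.0000 / (0.134 − 0.033) = €40,396.04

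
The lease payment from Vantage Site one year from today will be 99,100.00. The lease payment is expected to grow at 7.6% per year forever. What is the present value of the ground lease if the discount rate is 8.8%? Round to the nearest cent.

Growing perpetuity: P = D₁ / (r − g) = 99,100.0000 / (0.088 − 0.076) = 8,258,333.33

8258333.33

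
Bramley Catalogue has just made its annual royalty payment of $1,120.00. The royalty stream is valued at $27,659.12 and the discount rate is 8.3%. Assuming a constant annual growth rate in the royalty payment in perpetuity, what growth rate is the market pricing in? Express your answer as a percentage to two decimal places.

4.09%

P = D₀(1+g)/(r−g) ⇒ P(r−g) = D₀(1+g) ⇒ g(P+D₀) = P·r − D₀
g = (P·r − D₀)/(P + D₀) = ($27,659.12×0.083 − $1,120.00) / ($27,659.12 + $1,120.00) = 0.040853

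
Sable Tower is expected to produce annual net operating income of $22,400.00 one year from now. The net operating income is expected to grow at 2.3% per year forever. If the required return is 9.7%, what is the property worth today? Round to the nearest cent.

Growing perpetuity: P = D₁ / (r − g) = $22,400.0000 / (0.097 − 0.023) = $302,702.70

$302702.70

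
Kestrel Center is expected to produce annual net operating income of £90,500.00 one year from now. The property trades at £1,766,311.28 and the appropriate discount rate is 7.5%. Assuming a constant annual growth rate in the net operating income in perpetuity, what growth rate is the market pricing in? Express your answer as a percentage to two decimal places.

P = D₁/(r−g) ⇒ g = r − D₁/P = 0.075 − £90,500.00/£1,766,311.28 = 0.023763

2.38%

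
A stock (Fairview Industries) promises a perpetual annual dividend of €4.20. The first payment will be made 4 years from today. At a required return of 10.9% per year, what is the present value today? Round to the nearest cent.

Value at end of year 3: C / r = €4.20 / 0.109 = €38.5321
Discount to today: PV = €38.5321 / (1 + 0.109)^3 = €38.5321 / 1.363938 = €28.25

€28.25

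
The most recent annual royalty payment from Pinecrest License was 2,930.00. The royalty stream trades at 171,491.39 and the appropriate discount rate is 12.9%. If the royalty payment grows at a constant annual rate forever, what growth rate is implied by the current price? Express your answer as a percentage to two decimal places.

11.00%

P = D₀(1+g)/(r−g) ⇒ P(r−g) = D₀(1+g) ⇒ g(P+D₀) = P·r − D₀
g = (P·r − D₀)/(P + D₀) = (171,491.39×0.129 − 2,930.00) / (171,491.39 + 2,930.00) = 0.110035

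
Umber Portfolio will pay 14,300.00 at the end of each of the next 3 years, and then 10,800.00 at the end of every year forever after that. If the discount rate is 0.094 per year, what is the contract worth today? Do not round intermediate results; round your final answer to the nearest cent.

123690.37

PV of 3-year annuity: 14,300.00 × [1 − (1+0.094)^−3] / 0.094 = 35941.01279
Perpetuity value at year 3: 10,800.00 / 0.094 = 114893.61702
PV of perpetuity: 114893.61702 / (1+0.094)^3 = 87749.35561
Total PV = 35941.01279 + 87749.35561 = 123690.36840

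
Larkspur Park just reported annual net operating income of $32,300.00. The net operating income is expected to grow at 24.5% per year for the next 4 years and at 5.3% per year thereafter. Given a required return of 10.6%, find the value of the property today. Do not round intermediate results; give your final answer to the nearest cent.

D_1 = 40213.50000
D_2 = 50065.80750
D_3 = 62331.93034
D_4 = 77603.25327
Terminal value at year 4: TV = D_4×(1+g_2)/(r−g_2) = 81716.22569/0.053 = 1541815.57912
P_0 = D_1/(1+r)^1 + D_2/(1+r)^2 + D_3/(1+r)^3 + D_4/(1+r)^4 + TV/(1+r)^4
    = 36359.40325 + 40928.98468 + 46072.86250 + 51863.21321 + 1030414.40584 = 1205638.86948

$1205638.87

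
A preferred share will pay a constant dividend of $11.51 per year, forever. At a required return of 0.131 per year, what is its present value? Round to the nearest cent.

$87.86

Level perpetuity: PV = C / r = $11.51 / 0.131 = $87.86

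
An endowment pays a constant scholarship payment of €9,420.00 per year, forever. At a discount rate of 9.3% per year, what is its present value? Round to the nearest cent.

Level perpetuity: PV = C / r = €9,420.00 / 0.093 = €101,290.32

€101290.32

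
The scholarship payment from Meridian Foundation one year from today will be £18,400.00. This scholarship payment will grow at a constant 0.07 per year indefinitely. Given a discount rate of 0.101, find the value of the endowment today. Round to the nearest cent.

£593548.39

Growing perpetuity: P = D₁ / (r − g) = £18,400.0000 / (0.101 − 0.07) = £593,548.39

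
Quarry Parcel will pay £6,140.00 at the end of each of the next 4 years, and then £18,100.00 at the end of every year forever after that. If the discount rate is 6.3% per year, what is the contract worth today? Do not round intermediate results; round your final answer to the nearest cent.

PV of 4-year annuity: £6,140.00 × [1 − (1+0.063)^−4] / 0.063 = 21130.40513
Perpetuity value at year 4: £18,100.00 / 0.063 = 287301.58730
PV of perpetuity: 287301.58730 / (1+0.063)^4 = 225011.63082
Total PV = 21130.40513 + 225011.63082 = 246142.03595

£246142.04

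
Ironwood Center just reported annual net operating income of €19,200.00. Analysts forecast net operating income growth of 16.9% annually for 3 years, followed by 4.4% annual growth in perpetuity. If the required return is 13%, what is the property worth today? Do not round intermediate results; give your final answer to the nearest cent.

D_1 = 22444.80000
D_2 = 26237.97120
D_3 = 30672.18833
Terminal value at year 3: TV = D_3×(1+g_2)/(r−g_2) = 32021.76462/0.086 = 372346.10023
P_0 = D_1/(1+r)^1 + D_2/(1+r)^2 + D_3/(1+r)^3 + TV/(1+r)^3
    = 19862.65487 + 20548.18012 + 21257.36510 + 258054.52519 = 319722.72528

€319722.73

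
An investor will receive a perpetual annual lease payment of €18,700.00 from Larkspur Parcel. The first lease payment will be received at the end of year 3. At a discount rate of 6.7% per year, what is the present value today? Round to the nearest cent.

Value at end of year 2: C / r = €18,700.00 / 0.067 = €279,104.4776
Discount to today: PV = €279,104.4776 / (1 + 0.067)^2 = €279,104.4776 / 1.138489 = €245,153.42

€245153.42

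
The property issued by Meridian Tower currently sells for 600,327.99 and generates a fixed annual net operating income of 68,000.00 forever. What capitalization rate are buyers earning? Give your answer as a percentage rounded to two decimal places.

P = C/r ⇒ r = C/P = 68,000.00/600,327.99 = 0.113271

11.33%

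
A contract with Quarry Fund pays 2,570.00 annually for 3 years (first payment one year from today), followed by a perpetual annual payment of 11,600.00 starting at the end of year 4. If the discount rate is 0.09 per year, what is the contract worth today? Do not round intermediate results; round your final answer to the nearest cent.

PV of 3-year annuity: 2,570.00 × [1 − (1+0.09)^−3] / 0.09 = 6505.42729
Perpetuity value at year 3: 11,600.00 / 0.09 = 128888.88889
PV of perpetuity: 128888.88889 / (1+0.09)^3 = 99525.87076
Total PV = 6505.42729 + 99525.87076 = 106031.29806

106031.30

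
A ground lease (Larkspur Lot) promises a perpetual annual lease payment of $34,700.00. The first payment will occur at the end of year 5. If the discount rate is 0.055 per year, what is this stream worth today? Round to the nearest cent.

Value at end of year 4: C / r = $34,700.00 / 0.055 = $630,909.0909
Discount to today: PV = $630,909.0909 / (1 + 0.055)^4 = $630,909.0909 / 1.238825 = $509,280.38

$509280.38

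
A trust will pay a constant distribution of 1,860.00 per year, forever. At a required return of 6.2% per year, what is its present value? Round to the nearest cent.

Level perpetuity: PV = C / r = 1,860.00 / 0.062 = 30,000.00

30000.00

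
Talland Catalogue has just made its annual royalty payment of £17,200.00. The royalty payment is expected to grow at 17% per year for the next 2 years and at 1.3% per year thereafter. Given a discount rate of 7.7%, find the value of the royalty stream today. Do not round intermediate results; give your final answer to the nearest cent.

D_1 = 20124.00000
D_2 = 23545.08000
Terminal value at year 2: TV = D_2×(1+g_2)/(r−g_2) = 23851.16604/0.064 = 372674.46937
P_0 = D_1/(1+r)^1 + D_2/(1+r)^2 + TV/(1+r)^2
    = 18685.23677 + 20298.72518 + 321290.75950 = 360274.72145

£360274.72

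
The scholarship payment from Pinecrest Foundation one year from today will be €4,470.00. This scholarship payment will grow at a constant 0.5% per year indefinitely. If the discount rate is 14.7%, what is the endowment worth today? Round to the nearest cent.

€31478.87

Growing perpetuity: P = D₁ / (r − g) = €4,470.0000 / (0.147 − 0.005) = €31,478.87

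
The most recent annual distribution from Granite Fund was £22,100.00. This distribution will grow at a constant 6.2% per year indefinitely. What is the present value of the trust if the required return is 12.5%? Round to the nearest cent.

D₁ = D₀ × (1 + g) = £22,100.00 × 1.062 = £23,470.2000
Growing perpetuity: P = D₁ / (r − g) = £23,470.2000 / (0.125 − 0.062) = £372,542.86

£372542.86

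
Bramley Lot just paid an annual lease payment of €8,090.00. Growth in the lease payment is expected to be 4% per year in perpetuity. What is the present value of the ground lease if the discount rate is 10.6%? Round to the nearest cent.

D₁ = D₀ × (1 + g) = €8,090.00 × 1.04 = €8,413.6000
Growing perpetuity: P = D₁ / (r − g) = €8,413.6000 / (0.106 − 0.04) = €127,478.79

€127478.79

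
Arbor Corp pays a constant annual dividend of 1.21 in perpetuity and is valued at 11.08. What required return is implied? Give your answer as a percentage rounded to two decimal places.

P = C/r ⇒ r = C/P = 1.21/11.08 = 0.109206

10.92%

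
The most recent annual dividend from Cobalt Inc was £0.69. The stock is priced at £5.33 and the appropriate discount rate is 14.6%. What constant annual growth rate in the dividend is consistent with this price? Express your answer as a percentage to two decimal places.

P = D₀(1+g)/(r−g) ⇒ P(r−g) = D₀(1+g) ⇒ g(P+D₀) = P·r − D₀
g = (P·r − D₀)/(P + D₀) = (£5.33×0.146 − £0.69) / (£5.33 + £0.69) = 0.014648

1.46%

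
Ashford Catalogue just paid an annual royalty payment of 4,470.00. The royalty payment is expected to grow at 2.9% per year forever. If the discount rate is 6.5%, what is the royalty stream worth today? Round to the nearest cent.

127767.50

D₁ = D₀ × (1 + g) = 4,470.00 × 1.029 = 4,599.6300
Growing perpetuity: P = D₁ / (r − g) = 4,599.6300 / (0.065 − 0.029) = 127,767.50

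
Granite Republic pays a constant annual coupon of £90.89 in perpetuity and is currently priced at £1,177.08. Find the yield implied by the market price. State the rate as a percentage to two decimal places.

P = C/r ⇒ r = C/P = £90.89/£1,177.08 = 0.077217

7.72%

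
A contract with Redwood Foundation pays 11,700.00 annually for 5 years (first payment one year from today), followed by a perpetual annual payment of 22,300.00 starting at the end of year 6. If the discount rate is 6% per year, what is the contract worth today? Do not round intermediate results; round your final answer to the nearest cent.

327015.61

PV of 5-year annuity: 11,700.00 × [1 − (1+0.06)^−5] / 0.06 = 49284.65629
Perpetuity value at year 5: 22,300.00 / 0.06 = 371666.66667
PV of perpetuity: 371666.66667 / (1+0.06)^5 = 277730.95425
Total PV = 49284.65629 + 277730.95425 = 327015.61054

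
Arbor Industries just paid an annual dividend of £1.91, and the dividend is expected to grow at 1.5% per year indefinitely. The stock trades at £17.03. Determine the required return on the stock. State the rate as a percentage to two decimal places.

D₁ = £1.91 × 1.015 = £1.9387
P = D₁/(r − g) ⇒ r = D₁/P + g = £1.9387/£17.03 + 0.015 = 0.113837 + 0.015 = 0.128837

12.88%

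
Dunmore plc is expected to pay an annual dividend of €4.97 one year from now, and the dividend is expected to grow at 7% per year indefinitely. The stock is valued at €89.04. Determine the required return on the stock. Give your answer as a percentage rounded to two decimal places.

12.58%

P = D₁/(r − g) ⇒ r = D₁/P + g = €4.9700/€89.04 + 0.07 = 0.055818 + 0.07 = 0.125818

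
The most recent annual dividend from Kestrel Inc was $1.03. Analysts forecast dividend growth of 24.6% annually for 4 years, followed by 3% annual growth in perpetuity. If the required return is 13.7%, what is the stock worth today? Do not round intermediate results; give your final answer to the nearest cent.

D_1 = 1.28338
D_2 = 1.59909
D_3 = 1.99247
D_4 = 2.48262
Terminal value at year 4: TV = D_4×(1+g_2)/(r−g_2) = 2.55709/0.107 = 23.89807
P_0 = D_1/(1+r)^1 + D_2/(1+r)^2 + D_3/(1+r)^3 + D_4/(1+r)^4 + TV/(1+r)^4
    = 1.12874 + 1.23695 + 1.35553 + 1.48548 + 14.29950 = 19.50621

$19.51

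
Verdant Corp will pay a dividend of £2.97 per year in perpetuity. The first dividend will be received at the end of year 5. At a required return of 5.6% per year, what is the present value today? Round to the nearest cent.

£42.65

Value at end of year 4: C / r = £2.97 / 0.056 = £53.0357
Discount to today: PV = £53.0357 / (1 + 0.056)^4 = £53.0357 / 1.243528 = £42.65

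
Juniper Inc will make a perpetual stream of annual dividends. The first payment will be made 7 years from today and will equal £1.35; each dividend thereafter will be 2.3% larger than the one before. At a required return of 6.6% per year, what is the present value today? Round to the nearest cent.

£21.40

Value at end of year 6: C₁ / (r − g) = £1.35 / (0.066 − 0.023) = £31.3953
Discount to today: PV = £31.3953 / (1 + 0.066)^6 = £31.3953 / 1.467382 = £21.40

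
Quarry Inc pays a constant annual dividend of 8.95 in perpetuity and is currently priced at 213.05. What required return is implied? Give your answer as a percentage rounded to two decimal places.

4.20%

P = C/r ⇒ r = C/P = 8.95/213.05 = 0.042009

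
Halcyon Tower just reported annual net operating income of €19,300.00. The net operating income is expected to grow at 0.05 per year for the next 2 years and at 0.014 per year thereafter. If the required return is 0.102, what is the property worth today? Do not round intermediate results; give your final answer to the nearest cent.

€237806.98

D_1 = 20265.00000
D_2 = 21278.25000
Terminal value at year 2: TV = D_2×(1+g_2)/(r−g_2) = 21576.14550/0.088 = 245183.47159
P_0 = D_1/(1+r)^1 + D_2/(1+r)^2 + TV/(1+r)^2
    = 18389.29220 + 17521.55790 + 201896.13308 = 237806.98317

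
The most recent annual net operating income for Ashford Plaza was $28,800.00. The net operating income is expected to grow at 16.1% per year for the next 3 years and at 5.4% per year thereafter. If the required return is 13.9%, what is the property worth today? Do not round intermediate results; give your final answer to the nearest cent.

D_1 = 33436.80000
D_2 = 38820.12480
D_3 = 45070.16489
Terminal value at year 3: TV = D_3×(1+g_2)/(r−g_2) = 47503.95380/0.085 = 558870.04467
P_0 = D_1/(1+r)^1 + D_2/(1+r)^2 + D_3/(1+r)^3 + TV/(1+r)^3
    = 29356.27744 + 29923.29948 + 30501.27365 + 378215.79331 = 467996.64388

$467996.64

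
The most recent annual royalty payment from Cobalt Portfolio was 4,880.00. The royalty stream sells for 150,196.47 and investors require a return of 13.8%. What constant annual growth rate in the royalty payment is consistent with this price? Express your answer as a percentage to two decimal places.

P = D₀(1+g)/(r−g) ⇒ P(r−g) = D₀(1+g) ⇒ g(P+D₀) = P·r − D₀
g = (P·r − D₀)/(P + D₀) = (150,196.47×0.138 − 4,880.00) / (150,196.47 + 4,880.00) = 0.102189

10.22%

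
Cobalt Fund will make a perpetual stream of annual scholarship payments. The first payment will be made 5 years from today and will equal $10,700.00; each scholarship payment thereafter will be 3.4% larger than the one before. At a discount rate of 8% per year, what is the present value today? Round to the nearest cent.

Value at end of year 4: C₁ / (r − g) = $10,700.00 / (0.08 − 0.034) = $232,608.6957
Discount to today: PV = $232,608.6957 / (1 + 0.08)^4 = $232,608.6957 / 1.360489 = $170,974.34

$170974.34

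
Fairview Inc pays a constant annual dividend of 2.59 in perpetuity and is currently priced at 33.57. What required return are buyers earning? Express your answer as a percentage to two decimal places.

7.72%

P = C/r ⇒ r = C/P = 2.59/33.57 = 0.077152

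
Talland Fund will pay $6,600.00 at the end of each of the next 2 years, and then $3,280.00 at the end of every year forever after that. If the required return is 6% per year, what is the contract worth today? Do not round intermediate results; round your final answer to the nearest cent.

$60753.53

PV of 2-year annuity: $6,600.00 × [1 − (1+0.06)^−2] / 0.06 = 12100.39160
Perpetuity value at year 2: $3,280.00 / 0.06 = 54666.66667
PV of perpetuity: 54666.66667 / (1+0.06)^2 = 48653.13872
Total PV = 12100.39160 + 48653.13872 = 60753.53032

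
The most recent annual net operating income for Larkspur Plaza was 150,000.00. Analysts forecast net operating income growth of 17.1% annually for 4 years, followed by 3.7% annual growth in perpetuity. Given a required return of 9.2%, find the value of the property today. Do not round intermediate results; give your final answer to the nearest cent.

D_1 = 175650.00000
D_2 = 205686.15000
D_3 = 240858.48165
D_4 = 282045.28201
Terminal value at year 4: TV = D_4×(1+g_2)/(r−g_2) = 292480.95745/0.055 = 5317835.58994
P_0 = D_1/(1+r)^1 + D_2/(1+r)^2 + D_3/(1+r)^3 + D_4/(1+r)^4 + TV/(1+r)^4
    = 160851.64835 + 172488.35185 + 184966.90478 + 198348.21016 + 3739765.34426 = 4456420.45940

4456420.46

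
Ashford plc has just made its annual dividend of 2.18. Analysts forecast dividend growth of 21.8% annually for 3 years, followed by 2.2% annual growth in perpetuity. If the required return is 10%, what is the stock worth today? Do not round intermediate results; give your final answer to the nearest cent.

46.82

D_1 = 2.65524
D_2 = 3.23408
D_3 = 3.93911
Terminal value at year 3: TV = D_3×(1+g_2)/(r−g_2) = 4.02577/0.078 = 51.61247
P_0 = D_1/(1+r)^1 + D_2/(1+r)^2 + D_3/(1+r)^3 + TV/(1+r)^3
    = 2.41385 + 2.67280 + 2.95951 + 38.77721 = 46.82338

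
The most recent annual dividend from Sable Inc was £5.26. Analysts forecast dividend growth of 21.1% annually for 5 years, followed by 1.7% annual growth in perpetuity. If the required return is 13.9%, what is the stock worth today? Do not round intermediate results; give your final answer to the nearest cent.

D_1 = 6.36986
D_2 = 7.71390
D_3 = 9.34153
D_4 = 11.31260
D_5 = 13.69955
Terminal value at year 5: TV = D_5×(1+g_2)/(r−g_2) = 13.93245/0.122 = 114.20039
P_0 = D_1/(1+r)^1 + D_2/(1+r)^2 + D_3/(1+r)^3 + D_4/(1+r)^4 + D_5/(1+r)^5 + TV/(1+r)^5
    = 5.59250 + 5.94602 + 6.32189 + 6.72152 + 7.14641 + 59.57293 = 91.30127

£91.30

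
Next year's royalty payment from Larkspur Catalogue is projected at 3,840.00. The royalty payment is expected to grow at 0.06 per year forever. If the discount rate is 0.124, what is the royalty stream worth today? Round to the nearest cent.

Growing perpetuity: P = D₁ / (r − g) = 3,840.0000 / (0.124 − 0.06) = 60,000.00

60000.00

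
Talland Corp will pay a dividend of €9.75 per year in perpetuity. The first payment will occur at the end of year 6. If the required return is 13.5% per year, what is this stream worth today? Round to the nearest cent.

Value at end of year 5: C / r = €9.75 / 0.135 = €72.2222
Discount to today: PV = €72.2222 / (1 + 0.135)^5 = €72.2222 / 1.883559 = €38.34

€38.34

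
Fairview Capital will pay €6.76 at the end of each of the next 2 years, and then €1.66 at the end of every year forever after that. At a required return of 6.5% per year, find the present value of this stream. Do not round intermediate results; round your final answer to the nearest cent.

PV of 2-year annuity: €6.76 × [1 − (1+0.065)^−2] / 0.065 = 12.30743
Perpetuity value at year 2: €1.66 / 0.065 = 25.53846
PV of perpetuity: 25.53846 / (1+0.065)^2 = 22.51622
Total PV = 12.30743 + 22.51622 = 34.82366

€34.82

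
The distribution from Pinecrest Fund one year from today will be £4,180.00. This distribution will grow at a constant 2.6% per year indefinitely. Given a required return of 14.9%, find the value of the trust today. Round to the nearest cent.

£33983.74

Growing perpetuity: P = D₁ / (r − g) = £4,180.0000 / (0.149 − 0.026) = £33,983.74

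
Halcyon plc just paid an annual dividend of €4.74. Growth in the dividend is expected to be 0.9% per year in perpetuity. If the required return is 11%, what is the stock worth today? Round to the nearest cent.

€47.35

D₁ = D₀ × (1 + g) = €4.74 × 1.009 = €4.7827
Growing perpetuity: P = D₁ / (r − g) = €4.7827 / (0.11 − 0.009) = €47.35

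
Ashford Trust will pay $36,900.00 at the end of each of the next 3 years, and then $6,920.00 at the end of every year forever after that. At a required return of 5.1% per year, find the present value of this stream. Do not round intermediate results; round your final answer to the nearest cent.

$217176.51

PV of 3-year annuity: $36,900.00 × [1 − (1+0.051)^−3] / 0.051 = 100299.85452
Perpetuity value at year 3: $6,920.00 / 0.051 = 135686.27451
PV of perpetuity: 135686.27451 / (1+0.051)^3 = 116876.65410
Total PV = 100299.85452 + 116876.65410 = 217176.50861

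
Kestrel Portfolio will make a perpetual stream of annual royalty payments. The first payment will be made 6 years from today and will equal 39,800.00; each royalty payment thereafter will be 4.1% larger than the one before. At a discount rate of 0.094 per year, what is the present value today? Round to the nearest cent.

Value at end of year 5: C₁ / (r − g) = 39,800.00 / (0.094 − 0.041) = 750,943.3962
Discount to today: PV = 750,943.3962 / (1 + 0.094)^5 = 750,943.3962 / 1.567064 = 479,204.17

479204.17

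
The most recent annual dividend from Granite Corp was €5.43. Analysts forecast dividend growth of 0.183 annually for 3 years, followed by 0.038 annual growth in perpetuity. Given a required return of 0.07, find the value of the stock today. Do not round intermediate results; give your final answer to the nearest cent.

D_1 = 6.42369
D_2 = 7.59923
D_3 = 8.98988
Terminal value at year 3: TV = D_3×(1+g_2)/(r−g_2) = 9.33150/0.032 = 291.60935
P_0 = D_1/(1+r)^1 + D_2/(1+r)^2 + D_3/(1+r)^3 + TV/(1+r)^3
    = 6.00345 + 6.63746 + 7.33842 + 238.04009 = 258.01942

€258.02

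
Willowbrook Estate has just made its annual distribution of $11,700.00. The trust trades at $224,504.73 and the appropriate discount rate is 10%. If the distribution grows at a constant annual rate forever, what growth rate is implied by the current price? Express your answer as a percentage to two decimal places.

4.55%

P = D₀(1+g)/(r−g) ⇒ P(r−g) = D₀(1+g) ⇒ g(P+D₀) = P·r − D₀
g = (P·r − D₀)/(P + D₀) = ($224,504.73×0.1 − $11,700.00) / ($224,504.73 + $11,700.00) = 0.045513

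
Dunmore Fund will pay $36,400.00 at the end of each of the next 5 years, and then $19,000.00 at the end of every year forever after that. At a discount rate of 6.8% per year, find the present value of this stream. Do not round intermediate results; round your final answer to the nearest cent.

PV of 5-year annuity: $36,400.00 × [1 − (1+0.068)^−5] / 0.068 = 150049.83026
Perpetuity value at year 5: $19,000.00 / 0.068 = 279411.76471
PV of perpetuity: 279411.76471 / (1+0.068)^5 = 201089.05111
Total PV = 150049.83026 + 201089.05111 = 351138.88137

$351138.88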